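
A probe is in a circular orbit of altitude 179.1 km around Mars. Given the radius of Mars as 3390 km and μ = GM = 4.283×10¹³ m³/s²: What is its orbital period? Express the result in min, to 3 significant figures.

T ≈ 108 min

r = 3390 + 179.1 = 3569.1 km = 3.5691×10⁶ m.
Kepler's third law: T = 2π√(r³/μ) = 2π√((3.569×10⁶)³ / 4.283×10¹³).
r³/μ = 1.062×10⁶ s², so T = 2π × 1.030×10³ = 6.474×10³ s.
Converting: 6.474×10³ s ÷ 60.00 = 107.9 min.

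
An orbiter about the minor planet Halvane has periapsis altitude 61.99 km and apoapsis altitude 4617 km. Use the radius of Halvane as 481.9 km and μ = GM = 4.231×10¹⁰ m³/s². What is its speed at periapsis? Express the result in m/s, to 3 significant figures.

r_p = 481.9 + 61.99 = 543.89 km = 5.4389×10⁵ m.
r_a = 481.9 + 4617 = 5098.9 km = 5.0989×10⁶ m.
Semi-major axis a = (r_p + r_a)/2 = 2821.4 km = 2.821×10⁶ m.
Vis-viva: v² = μ(2/r − 1/a) = 4.231×10¹⁰ × (3.677×10⁻⁶ − 3.544×10⁻⁷) = 1.406×10⁵ m²/s².
v = 374.9 m/s.

v ≈ 375 m/s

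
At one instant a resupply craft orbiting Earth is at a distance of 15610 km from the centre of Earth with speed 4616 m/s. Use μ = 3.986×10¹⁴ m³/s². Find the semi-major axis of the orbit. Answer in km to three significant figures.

r = 1.561×10⁷ m.
Specific orbital energy ε = v²/2 − μ/r = (4616)²/2 − 3.986×10¹⁴/1.561×10⁷ = -1.488×10⁷ J/kg.
Since ε = −μ/(2a), a = −μ/(2ε) = 1.339×10⁷ m = 13393 km.

a ≈ 13400 km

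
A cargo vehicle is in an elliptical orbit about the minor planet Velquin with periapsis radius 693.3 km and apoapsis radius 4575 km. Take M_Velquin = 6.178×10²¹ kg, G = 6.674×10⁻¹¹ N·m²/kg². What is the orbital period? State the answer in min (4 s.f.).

μ = GM = 6.674×10⁻¹¹ × 6.178×10²¹ = 4.123×10¹¹ m³/s².
Semi-major axis a = (r_p + r_a)/2 = (693.30 + 4575.0)/2 = 2634.2 km = 2.634×10⁶ m.
By Kepler's third law T = 2π√(a³/μ) = 2π × 6.658×10³ = 4.183×10⁴ s.
= 697.2 min.

T ≈ 697.2 min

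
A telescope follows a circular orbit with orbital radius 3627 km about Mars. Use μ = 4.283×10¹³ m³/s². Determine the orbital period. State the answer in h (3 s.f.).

T ≈ 1.84 h

r = 3627 km = 3.627×10⁶ m.
Kepler's third law: T = 2π√(r³/μ) = 2π√((3.627×10⁶)³ / 4.283×10¹³).
r³/μ = 1.114×10⁶ s², so T = 2π × 1.055×10³ = 6.632×10³ s.
Converting: 6.632×10³ s ÷ 3600 = 1.842 h.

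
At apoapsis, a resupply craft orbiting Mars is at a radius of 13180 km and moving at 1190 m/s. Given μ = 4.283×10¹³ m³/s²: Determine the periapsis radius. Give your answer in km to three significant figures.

r_a = 1.318×10⁷ m.
Specific energy ε = v²/2 − μ/r = -2.542×10⁶ J/kg, so a = −μ/(2ε) = 8.426×10⁶ m.
The apsides satisfy r_p + r_a = 2a, so the periapsis radius is 2a − r_a = 3.672×10⁶ m = 3671.8 km.

periapsis radius ≈ 3670 km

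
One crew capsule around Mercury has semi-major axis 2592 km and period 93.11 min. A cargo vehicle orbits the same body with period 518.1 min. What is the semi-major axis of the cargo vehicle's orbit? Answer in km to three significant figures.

a₂ ≈ 8140 km

Kepler's third law: a³ ∝ T², so a₂ = a₁ (T₂/T₁)^(2/3).
T₂/T₁ = 5.564, (T₂/T₁)^(2/3) = 3.140.
a₂ = 2592 × 3.140 = 8139 km.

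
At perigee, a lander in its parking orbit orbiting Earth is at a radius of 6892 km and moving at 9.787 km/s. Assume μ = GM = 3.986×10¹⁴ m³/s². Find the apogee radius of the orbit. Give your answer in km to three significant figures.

apogee radius ≈ 33200 km

r_p = 6.892×10⁶ m.
Specific energy ε = v²/2 − μ/r = -9.942×10⁶ J/kg, so a = −μ/(2ε) = 2.005×10⁷ m.
The apsides satisfy r_p + r_a = 2a, so the apogee radius is 2a − r_p = 3.320×10⁷ m = 33199 km.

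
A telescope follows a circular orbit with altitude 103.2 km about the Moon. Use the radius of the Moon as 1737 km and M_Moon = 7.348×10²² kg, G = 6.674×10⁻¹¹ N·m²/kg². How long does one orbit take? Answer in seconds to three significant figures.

T ≈ 7080 seconds

μ = GM = 6.674×10⁻¹¹ × 7.348×10²² = 4.904×10¹² m³/s².
r = 1737 + 103.2 = 1840.2 km = 1.8402×10⁶ m.
Kepler's third law: T = 2π√(r³/μ) = 2π√((1.840×10⁶)³ / 4.904×10¹²).
r³/μ = 1.271×10⁶ s², so T = 2π × 1.127×10³ = 7.083×10³ s.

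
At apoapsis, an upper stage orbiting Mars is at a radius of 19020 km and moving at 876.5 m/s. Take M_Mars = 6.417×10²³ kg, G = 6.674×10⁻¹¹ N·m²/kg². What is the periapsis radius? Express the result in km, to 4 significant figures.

μ = GM = 6.674×10⁻¹¹ × 6.417×10²³ = 4.283×10¹³ m³/s².
r_a = 1.902×10⁷ m.
Specific energy ε = v²/2 − μ/r = -1.868×10⁶ J/kg, so a = −μ/(2ε) = 1.147×10⁷ m.
The apsides satisfy r_p + r_a = 2a, so the periapsis radius is 2a − r_a = 3.912×10⁶ m = 3912.1 km.

periapsis radius ≈ 3912 km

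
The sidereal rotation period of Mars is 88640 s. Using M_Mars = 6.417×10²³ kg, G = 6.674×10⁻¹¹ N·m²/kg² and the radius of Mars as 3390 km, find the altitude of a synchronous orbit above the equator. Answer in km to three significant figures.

μ = GM = 6.674×10⁻¹¹ × 6.417×10²³ = 4.283×10¹³ m³/s².
A synchronous orbit has period T, so by Kepler's third law a = (μT²/4π²)^(1/3).
μT²/4π² = 4.283×10¹³ × (8.864×10⁴)² / 39.48 = 8.524×10²¹ m³.
a = 2.043×10⁷ m = 20427 km.
Altitude h = a − R = 20427 − 3390 = 17037 km.

h_sync ≈ 17000 km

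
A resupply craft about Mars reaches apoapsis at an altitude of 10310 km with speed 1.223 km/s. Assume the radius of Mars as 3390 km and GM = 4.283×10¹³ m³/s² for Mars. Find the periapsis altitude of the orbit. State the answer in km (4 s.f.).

periapsis altitude ≈ 917.8 km

r_a = 3390 + 10310 = 13700 km = 1.370×10⁷ m.
Specific energy ε = v²/2 − μ/r = -2.378×10⁶ J/kg, so a = −μ/(2ε) = 9.004×10⁶ m.
The apsides satisfy r_p + r_a = 2a, so the periapsis radius is 2a − r_a = 4.308×10⁶ m = 4307.8 km.
Periapsis altitude = 4307.8 − 3390 = 917.81 km.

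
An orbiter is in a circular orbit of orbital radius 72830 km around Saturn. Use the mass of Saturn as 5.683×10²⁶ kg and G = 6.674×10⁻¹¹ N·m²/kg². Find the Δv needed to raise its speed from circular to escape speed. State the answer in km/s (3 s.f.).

μ = GM = 6.674×10⁻¹¹ × 5.683×10²⁶ = 3.793×10¹⁶ m³/s².
r = 72830 km = 7.283×10⁷ m.
Circular speed v_c = √(μ/r) = 22820 m/s.
Escape speed v_esc = √(2μ/r) = √2 × v_c = 32270 m/s.
Δv = v_esc − v_c = 9453 m/s = 9.453 km/s.

Δv ≈ 9.45 km/s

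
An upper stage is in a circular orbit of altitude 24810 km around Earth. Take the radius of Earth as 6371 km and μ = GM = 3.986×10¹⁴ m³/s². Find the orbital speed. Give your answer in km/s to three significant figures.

v ≈ 3.58 km/s

r = 6371 + 24810 = 31181 km = 3.1181×10⁷ m.
For a circular orbit v = √(μ/r) = √(3.986×10¹⁴ / 3.118×10⁷) = √(1.278×10⁷) = 3575 m/s.
That is 3.575 km/s.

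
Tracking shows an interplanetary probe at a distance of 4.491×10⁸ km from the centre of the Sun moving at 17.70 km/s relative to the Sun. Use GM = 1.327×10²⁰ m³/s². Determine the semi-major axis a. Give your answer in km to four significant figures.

a ≈ 4.779×10⁸ km

r = 4.491×10¹¹ m.
Vis-viva rearranged: 1/a = 2/r − v²/μ = 4.453×10⁻¹² − 2.361×10⁻¹² = 2.092×10⁻¹² m⁻¹.
a = 4.779×10¹¹ m = 4.7791×10⁸ km.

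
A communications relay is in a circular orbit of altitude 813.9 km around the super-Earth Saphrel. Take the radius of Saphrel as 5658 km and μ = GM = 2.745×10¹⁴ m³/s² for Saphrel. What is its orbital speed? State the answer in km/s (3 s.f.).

r = 5658 + 813.9 = 6471.9 km = 6.4719×10⁶ m.
For a circular orbit v = √(μ/r) = √(2.745×10¹⁴ / 6.472×10⁶) = √(4.241×10⁷) = 6513 m/s.
That is 6.513 km/s.

v ≈ 6.51 km/s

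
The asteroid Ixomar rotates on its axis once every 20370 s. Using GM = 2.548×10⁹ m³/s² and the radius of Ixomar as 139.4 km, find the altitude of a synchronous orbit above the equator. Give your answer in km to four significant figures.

h_sync ≈ 159.8 km

A synchronous orbit has period T, so by Kepler's third law a = (μT²/4π²)^(1/3).
μT²/4π² = 2.548×10⁹ × (2.037×10⁴)² / 39.48 = 2.678×10¹⁶ m³.
a = 2.992×10⁵ m = 299.19 km.
Altitude h = a − R = 299.19 − 139.4 = 159.79 km.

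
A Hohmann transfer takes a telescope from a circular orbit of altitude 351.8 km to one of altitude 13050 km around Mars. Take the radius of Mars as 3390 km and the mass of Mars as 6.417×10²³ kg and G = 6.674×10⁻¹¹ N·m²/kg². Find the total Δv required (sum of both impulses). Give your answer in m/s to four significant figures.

μ = GM = 6.674×10⁻¹¹ × 6.417×10²³ = 4.283×10¹³ m³/s².
r₁ = 3390 + 351.8 = 3741.8 km = 3.7418×10⁶ m.
r₂ = 3390 + 13050 = 16440 km = 1.6440×10⁷ m.
Transfer ellipse a_t = (r₁ + r₂)/2 = 1.009×10⁷ m.
At r₁: circular v_c1 = √(μ/r₁) = 3383 m/s; transfer-periapsis v_p = √[μ(2/r₁ − 1/a_t)] = 4318 m/s.
Δv₁ = v_p − v_c1 = 935.1 m/s.
At r₂: circular v_c2 = √(μ/r₂) = 1614 m/s; transfer-apoapsis v_a = √[μ(2/r₂ − 1/a_t)] = 982.8 m/s.
Δv₂ = v_c2 − v_a = 631.2 m/s.
Total Δv = Δv₁ + Δv₂ = 1566 m/s.

Δv_total ≈ 1566 m/s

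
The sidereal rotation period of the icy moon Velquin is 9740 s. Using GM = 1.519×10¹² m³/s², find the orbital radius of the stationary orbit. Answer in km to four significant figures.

r_sync ≈ 1540 km

A synchronous orbit has period T, so by Kepler's third law a = (μT²/4π²)^(1/3).
μT²/4π² = 1.519×10¹² × (9.740×10³)² / 39.48 = 3.650×10¹⁸ m³.
a = 1.540×10⁶ m = 1539.7 km.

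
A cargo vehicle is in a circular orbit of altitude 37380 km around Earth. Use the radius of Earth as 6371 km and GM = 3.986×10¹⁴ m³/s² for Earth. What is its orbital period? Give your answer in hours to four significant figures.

T ≈ 25.30 hours

r = 6371 + 37380 = 43751 km = 4.3751×10⁷ m.
Kepler's third law: T = 2π√(r³/μ) = 2π√((4.375×10⁷)³ / 3.986×10¹⁴).
r³/μ = 2.101×10⁸ s², so T = 2π × 1.449×10⁴ = 9.107×10⁴ s.
Converting: 9.107×10⁴ s ÷ 3600 = 25.30 hours.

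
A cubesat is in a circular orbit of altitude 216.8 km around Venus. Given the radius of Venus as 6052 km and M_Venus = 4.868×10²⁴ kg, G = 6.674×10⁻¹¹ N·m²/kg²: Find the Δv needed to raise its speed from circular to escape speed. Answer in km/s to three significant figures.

Δv ≈ 2.98 km/s

μ = GM = 6.674×10⁻¹¹ × 4.868×10²⁴ = 3.249×10¹⁴ m³/s².
r = 6052 + 216.8 = 6268.8 km = 6.2688×10⁶ m.
Circular speed v_c = √(μ/r) = 7199 m/s.
Escape speed v_esc = √(2μ/r) = √2 × v_c = 10180 m/s.
Δv = v_esc − v_c = 2982 m/s = 2.982 km/s.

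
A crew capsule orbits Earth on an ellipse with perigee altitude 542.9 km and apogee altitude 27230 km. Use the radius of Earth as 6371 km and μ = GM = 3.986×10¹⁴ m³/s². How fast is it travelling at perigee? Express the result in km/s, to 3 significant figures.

v ≈ 9.78 km/s

r_p = 6371 + 542.9 = 6913.9 km = 6.9139×10⁶ m.
r_a = 6371 + 27230 = 33601 km = 3.3601×10⁷ m.
Semi-major axis a = (r_p + r_a)/2 = 20257 km = 2.026×10⁷ m.
Vis-viva: v² = μ(2/r − 1/a) = 3.986×10¹⁴ × (2.893×10⁻⁷ − 4.936×10⁻⁸) = 9.563×10⁷ m²/s².
v = 9779 m/s = 9.779 km/s.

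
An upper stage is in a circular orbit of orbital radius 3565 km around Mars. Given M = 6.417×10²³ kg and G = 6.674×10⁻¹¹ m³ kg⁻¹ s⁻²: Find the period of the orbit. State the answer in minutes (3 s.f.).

μ = GM = 6.674×10⁻¹¹ × 6.417×10²³ = 4.283×10¹³ m³/s².
r = 3565 km = 3.565×10⁶ m.
Kepler's third law: T = 2π√(r³/μ) = 2π√((3.565×10⁶)³ / 4.283×10¹³).
r³/μ = 1.058×10⁶ s², so T = 2π × 1.029×10³ = 6.463×10³ s.
Converting: 6.463×10³ s ÷ 60.00 = 107.7 minutes.

T ≈ 108 minutes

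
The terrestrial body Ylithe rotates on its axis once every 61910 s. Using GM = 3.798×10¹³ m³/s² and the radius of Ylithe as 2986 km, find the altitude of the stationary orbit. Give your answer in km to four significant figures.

h_sync ≈ 12460 km

A synchronous orbit has period T, so by Kepler's third law a = (μT²/4π²)^(1/3).
μT²/4π² = 3.798×10¹³ × (6.191×10⁴)² / 39.48 = 3.687×10²¹ m³.
a = 1.545×10⁷ m = 15449 km.
Altitude h = a − R = 15449 − 2986 = 12463 km.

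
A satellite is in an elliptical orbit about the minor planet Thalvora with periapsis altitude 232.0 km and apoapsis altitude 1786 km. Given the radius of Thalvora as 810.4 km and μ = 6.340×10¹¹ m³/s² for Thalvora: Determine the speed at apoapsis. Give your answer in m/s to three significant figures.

v ≈ 374 m/s

r_p = 810.4 + 232.0 = 1042.4 km = 1.0424×10⁶ m.
r_a = 810.4 + 1786 = 2596.4 km = 2.5964×10⁶ m.
Semi-major axis a = (r_p + r_a)/2 = 1819.4 km = 1.819×10⁶ m.
Vis-viva: v² = μ(2/r − 1/a) = 6.340×10¹¹ × (7.703×10⁻⁷ − 5.496×10⁻⁷) = 1.399×10⁵ m²/s².
v = 374.0 m/s.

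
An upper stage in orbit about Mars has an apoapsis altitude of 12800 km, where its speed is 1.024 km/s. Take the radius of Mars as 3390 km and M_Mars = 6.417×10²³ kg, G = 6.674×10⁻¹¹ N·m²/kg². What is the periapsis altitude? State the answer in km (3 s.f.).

periapsis altitude ≈ 612 km

μ = GM = 6.674×10⁻¹¹ × 6.417×10²³ = 4.283×10¹³ m³/s².
r_a = 3390 + 12800 = 16190 km = 1.619×10⁷ m.
Specific energy ε = v²/2 − μ/r = -2.121×10⁶ J/kg, so a = −μ/(2ε) = 1.010×10⁷ m.
The apsides satisfy r_p + r_a = 2a, so the periapsis radius is 2a − r_a = 4.002×10⁶ m = 4002.0 km.
Periapsis altitude = 4002.0 − 3390 = 612.01 km.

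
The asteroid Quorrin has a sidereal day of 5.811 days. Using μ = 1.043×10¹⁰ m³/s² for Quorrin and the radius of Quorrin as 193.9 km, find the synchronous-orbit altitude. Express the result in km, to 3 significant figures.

h_sync ≈ 3860 km

T = 5.811 days = 5.021×10⁵ s.
A synchronous orbit has period T, so by Kepler's third law a = (μT²/4π²)^(1/3).
μT²/4π² = 1.043×10¹⁰ × (5.021×10⁵)² / 39.48 = 6.660×10¹⁹ m³.
a = 4.053×10⁶ m = 4053.4 km.
Altitude h = a − R = 4053.4 − 193.9 = 3859.5 km.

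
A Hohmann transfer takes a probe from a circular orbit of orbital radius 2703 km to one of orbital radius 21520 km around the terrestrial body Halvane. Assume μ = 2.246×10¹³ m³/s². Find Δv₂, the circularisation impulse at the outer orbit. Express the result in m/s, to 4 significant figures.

Δv ≈ 539.0 m/s

r₁ = 2703 km = 2.703×10⁶ m.
r₂ = 21520 km = 2.152×10⁷ m.
Transfer ellipse a_t = (r₁ + r₂)/2 = 1.211×10⁷ m.
At r₁: circular v_c1 = √(μ/r₁) = 2883 m/s; transfer-periapsis v_p = √[μ(2/r₁ − 1/a_t)] = 3842 m/s.
At r₂: circular v_c2 = √(μ/r₂) = 1022 m/s; transfer-apoapsis v_a = √[μ(2/r₂ − 1/a_t)] = 482.6 m/s.
Δv₂ = v_c2 − v_a = 539.0 m/s.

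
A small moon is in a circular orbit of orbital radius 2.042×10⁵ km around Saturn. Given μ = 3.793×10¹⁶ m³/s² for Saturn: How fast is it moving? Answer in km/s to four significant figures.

v ≈ 13.63 km/s

r = 2.042×10⁵ km = 2.042×10⁸ m.
For a circular orbit v = √(μ/r) = √(3.793×10¹⁶ / 2.042×10⁸) = √(1.857×10⁸) = 13630 m/s.
That is 13.63 km/s.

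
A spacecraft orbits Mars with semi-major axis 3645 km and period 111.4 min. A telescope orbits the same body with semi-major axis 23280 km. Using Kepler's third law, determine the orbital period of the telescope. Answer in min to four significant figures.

Kepler's third law: T² ∝ a³, so T₂ = T₁ (a₂/a₁)^(3/2).
a₂/a₁ = 6.387, (a₂/a₁)^(3/2) = 16.14.
T₂ = 111.4 × 16.14 = 1798 min.

T₂ ≈ 1798 min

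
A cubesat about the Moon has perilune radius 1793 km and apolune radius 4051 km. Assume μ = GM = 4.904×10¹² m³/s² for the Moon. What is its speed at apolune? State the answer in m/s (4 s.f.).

Semi-major axis a = (r_p + r_a)/2 = 2922.0 km = 2.922×10⁶ m.
Vis-viva: v² = μ(2/r − 1/a) = 4.904×10¹² × (4.937×10⁻⁷ − 3.422×10⁻⁷) = 7.428×10⁵ m²/s².
v = 861.9 m/s.

v ≈ 861.9 m/s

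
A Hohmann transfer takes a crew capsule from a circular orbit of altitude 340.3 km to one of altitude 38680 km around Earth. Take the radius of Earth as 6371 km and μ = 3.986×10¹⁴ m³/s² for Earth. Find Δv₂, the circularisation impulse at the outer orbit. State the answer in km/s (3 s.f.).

Δv ≈ 1.46 km/s

r₁ = 6371 + 340.3 = 6711.3 km = 6.7113×10⁶ m.
r₂ = 6371 + 38680 = 45051 km = 4.5051×10⁷ m.
Transfer ellipse a_t = (r₁ + r₂)/2 = 2.588×10⁷ m.
At r₁: circular v_c1 = √(μ/r₁) = 7707 m/s; transfer-perigee v_p = √[μ(2/r₁ − 1/a_t)] = 10170 m/s.
At r₂: circular v_c2 = √(μ/r₂) = 2975 m/s; transfer-apogee v_a = √[μ(2/r₂ − 1/a_t)] = 1515 m/s.
Δv₂ = v_c2 − v_a = 1460 m/s.
= 1.460 km/s.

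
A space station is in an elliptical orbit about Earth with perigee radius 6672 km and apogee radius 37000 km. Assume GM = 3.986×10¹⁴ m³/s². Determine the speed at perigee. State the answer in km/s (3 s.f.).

Semi-major axis a = (r_p + r_a)/2 = 21836 km = 2.184×10⁷ m.
Vis-viva: v² = μ(2/r − 1/a) = 3.986×10¹⁴ × (2.998×10⁻⁷ − 4.580×10⁻⁸) = 1.012×10⁸ m²/s².
v = 10060 m/s = 10.06 km/s.

v ≈ 10.1 km/s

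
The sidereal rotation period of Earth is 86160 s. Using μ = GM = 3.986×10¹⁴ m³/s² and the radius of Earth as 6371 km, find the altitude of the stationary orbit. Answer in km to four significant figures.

A synchronous orbit has period T, so by Kepler's third law a = (μT²/4π²)^(1/3).
μT²/4π² = 3.986×10¹⁴ × (8.616×10⁴)² / 39.48 = 7.495×10²² m³.
a = 4.216×10⁷ m = 42163 km.
Altitude h = a − R = 42163 − 6371 = 35792 km.

h_sync ≈ 35790 km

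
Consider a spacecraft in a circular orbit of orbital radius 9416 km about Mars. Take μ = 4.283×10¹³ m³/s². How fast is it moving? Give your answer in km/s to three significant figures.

v ≈ 2.13 km/s

r = 9416 km = 9.416×10⁶ m.
For a circular orbit v = √(μ/r) = √(4.283×10¹³ / 9.416×10⁶) = √(4.549×10⁶) = 2133 m/s.
That is 2.133 km/s.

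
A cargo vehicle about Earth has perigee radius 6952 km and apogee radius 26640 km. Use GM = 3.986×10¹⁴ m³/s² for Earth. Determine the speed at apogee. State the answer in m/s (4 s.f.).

v ≈ 2489 m/s

Semi-major axis a = (r_p + r_a)/2 = 16796 km = 1.680×10⁷ m.
Vis-viva: v² = μ(2/r − 1/a) = 3.986×10¹⁴ × (7.508×10⁻⁸ − 5.954×10⁻⁸) = 6.193×10⁶ m²/s².
v = 2489 m/s.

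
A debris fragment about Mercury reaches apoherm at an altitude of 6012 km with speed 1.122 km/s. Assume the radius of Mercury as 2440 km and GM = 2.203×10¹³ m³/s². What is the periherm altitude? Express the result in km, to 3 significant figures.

r_a = 2440 + 6012 = 8452.0 km = 8.452×10⁶ m.
Specific energy ε = v²/2 − μ/r = -1.977×10⁶ J/kg, so a = −μ/(2ε) = 5.571×10⁶ m.
The apsides satisfy r_p + r_a = 2a, so the periherm radius is 2a − r_a = 2.691×10⁶ m = 2690.9 km.
Periherm altitude = 2690.9 − 2440 = 250.91 km.

periherm altitude ≈ 251 km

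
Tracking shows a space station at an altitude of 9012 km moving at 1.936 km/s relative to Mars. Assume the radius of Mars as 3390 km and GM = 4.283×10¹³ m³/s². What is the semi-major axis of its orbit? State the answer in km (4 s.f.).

a ≈ 13560 km

r = 3390 + 9012 = 12402 km = 1.240×10⁷ m.
Specific orbital energy ε = v²/2 − μ/r = (1936)²/2 − 4.283×10¹³/1.240×10⁷ = -1.579×10⁶ J/kg.
Since ε = −μ/(2a), a = −μ/(2ε) = 1.356×10⁷ m = 13559 km.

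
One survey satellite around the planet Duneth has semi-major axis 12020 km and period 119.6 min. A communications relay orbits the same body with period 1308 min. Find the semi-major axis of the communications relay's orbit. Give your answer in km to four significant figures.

Kepler's third law: a³ ∝ T², so a₂ = a₁ (T₂/T₁)^(2/3).
T₂/T₁ = 10.94, (T₂/T₁)^(2/3) = 4.927.
a₂ = 12020 × 4.927 = 59220 km.

a₂ ≈ 59220 km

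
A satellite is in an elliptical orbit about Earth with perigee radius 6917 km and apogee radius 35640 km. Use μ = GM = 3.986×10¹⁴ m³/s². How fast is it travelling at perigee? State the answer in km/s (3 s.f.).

Semi-major axis a = (r_p + r_a)/2 = 21278 km = 2.128×10⁷ m.
Vis-viva: v² = μ(2/r − 1/a) = 3.986×10¹⁴ × (2.891×10⁻⁷ − 4.700×10⁻⁸) = 9.652×10⁷ m²/s².
v = 9824 m/s = 9.824 km/s.

v ≈ 9.82 km/s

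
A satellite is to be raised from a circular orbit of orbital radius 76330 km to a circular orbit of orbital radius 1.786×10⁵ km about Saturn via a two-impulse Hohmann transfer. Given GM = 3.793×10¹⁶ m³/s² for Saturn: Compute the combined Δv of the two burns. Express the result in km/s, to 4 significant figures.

r₁ = 76330 km = 7.633×10⁷ m.
r₂ = 1.786×10⁵ km = 1.786×10⁸ m.
Transfer ellipse a_t = (r₁ + r₂)/2 = 1.275×10⁸ m.
At r₁: circular v_c1 = √(μ/r₁) = 22290 m/s; transfer-perikrone v_p = √[μ(2/r₁ − 1/a_t)] = 26390 m/s.
Δv₁ = v_p − v_c1 = 4095 m/s.
At r₂: circular v_c2 = √(μ/r₂) = 14570 m/s; transfer-apokrone v_a = √[μ(2/r₂ − 1/a_t)] = 11280 m/s.
Δv₂ = v_c2 − v_a = 3296 m/s.
Total Δv = Δv₁ + Δv₂ = 7391 m/s = 7.391 km/s.

Δv_total ≈ 7.391 km/s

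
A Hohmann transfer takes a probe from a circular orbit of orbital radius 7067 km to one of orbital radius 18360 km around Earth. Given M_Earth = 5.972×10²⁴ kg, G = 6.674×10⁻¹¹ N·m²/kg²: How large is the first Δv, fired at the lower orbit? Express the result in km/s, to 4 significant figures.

μ = GM = 6.674×10⁻¹¹ × 5.972×10²⁴ = 3.986×10¹⁴ m³/s².
r₁ = 7067 km = 7.067×10⁶ m.
r₂ = 18360 km = 1.836×10⁷ m.
Transfer ellipse a_t = (r₁ + r₂)/2 = 1.271×10⁷ m.
At r₁: circular v_c1 = √(μ/r₁) = 7510 m/s; transfer-perigee v_p = √[μ(2/r₁ − 1/a_t)] = 9025 m/s.
Δv₁ = v_p − v_c1 = 1515 m/s.
= 1.515 km/s.

Δv ≈ 1.515 km/s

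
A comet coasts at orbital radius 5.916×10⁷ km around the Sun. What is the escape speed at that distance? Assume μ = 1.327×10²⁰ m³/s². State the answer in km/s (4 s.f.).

r = 5.916×10⁷ km = 5.916×10¹⁰ m.
Escape speed v_esc = √(2μ/r) = √(2 × 1.327×10²⁰ / 5.916×10¹⁰) = √(4.486×10⁹) = 66980 m/s.
= 66.98 km/s.

v_esc ≈ 66.98 km/s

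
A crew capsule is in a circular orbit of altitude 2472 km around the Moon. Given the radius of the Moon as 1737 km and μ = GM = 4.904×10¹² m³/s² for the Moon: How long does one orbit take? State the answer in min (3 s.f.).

T ≈ 408 min

r = 1737 + 2472 = 4209.0 km = 4.2090×10⁶ m.
Kepler's third law: T = 2π√(r³/μ) = 2π√((4.209×10⁶)³ / 4.904×10¹²).
r³/μ = 1.520×10⁷ s², so T = 2π × 3.899×10³ = 2.450×10⁴ s.
Converting: 2.450×10⁴ s ÷ 60.00 = 408.3 min.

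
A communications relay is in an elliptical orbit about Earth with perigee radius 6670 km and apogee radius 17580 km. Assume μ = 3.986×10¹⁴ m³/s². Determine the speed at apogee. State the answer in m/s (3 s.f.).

Semi-major axis a = (r_p + r_a)/2 = 12125 km = 1.212×10⁷ m.
Vis-viva: v² = μ(2/r − 1/a) = 3.986×10¹⁴ × (1.138×10⁻⁷ − 8.247×10⁻⁸) = 1.247×10⁷ m²/s².
v = 3532 m/s.

v ≈ 3530 m/s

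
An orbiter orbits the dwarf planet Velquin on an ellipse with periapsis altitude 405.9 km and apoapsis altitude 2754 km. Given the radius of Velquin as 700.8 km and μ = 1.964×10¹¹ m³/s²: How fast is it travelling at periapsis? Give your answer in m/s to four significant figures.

r_p = 700.8 + 405.9 = 1106.7 km = 1.1067×10⁶ m.
r_a = 700.8 + 2754 = 3454.8 km = 3.4548×10⁶ m.
Semi-major axis a = (r_p + r_a)/2 = 2280.8 km = 2.281×10⁶ m.
Vis-viva: v² = μ(2/r − 1/a) = 1.964×10¹¹ × (1.807×10⁻⁶ − 4.385×10⁻⁷) = 2.688×10⁵ m²/s².
v = 518.5 m/s.

v ≈ 518.5 m/s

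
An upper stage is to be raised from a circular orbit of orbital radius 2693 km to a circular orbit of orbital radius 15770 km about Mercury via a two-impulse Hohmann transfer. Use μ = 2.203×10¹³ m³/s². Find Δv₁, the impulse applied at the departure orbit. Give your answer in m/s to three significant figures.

Δv ≈ 878 m/s

r₁ = 2693 km = 2.693×10⁶ m.
r₂ = 15770 km = 1.577×10⁷ m.
Transfer ellipse a_t = (r₁ + r₂)/2 = 9.232×10⁶ m.
At r₁: circular v_c1 = √(μ/r₁) = 2860 m/s; transfer-periherm v_p = √[μ(2/r₁ − 1/a_t)] = 3738 m/s.
Δv₁ = v_p − v_c1 = 878.1 m/s.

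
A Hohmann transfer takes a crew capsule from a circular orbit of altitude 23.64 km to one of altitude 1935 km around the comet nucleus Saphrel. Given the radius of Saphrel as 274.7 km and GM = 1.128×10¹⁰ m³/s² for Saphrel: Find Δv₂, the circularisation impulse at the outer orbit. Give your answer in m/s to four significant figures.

r₁ = 274.7 + 23.64 = 298.34 km = 2.9834×10⁵ m.
r₂ = 274.7 + 1935 = 2209.7 km = 2.2097×10⁶ m.
Transfer ellipse a_t = (r₁ + r₂)/2 = 1.254×10⁶ m.
At r₁: circular v_c1 = √(μ/r₁) = 194.4 m/s; transfer-periapsis v_p = √[μ(2/r₁ − 1/a_t)] = 258.1 m/s.
At r₂: circular v_c2 = √(μ/r₂) = 71.45 m/s; transfer-apoapsis v_a = √[μ(2/r₂ − 1/a_t)] = 34.85 m/s.
Δv₂ = v_c2 − v_a = 36.60 m/s.

Δv ≈ 36.60 m/s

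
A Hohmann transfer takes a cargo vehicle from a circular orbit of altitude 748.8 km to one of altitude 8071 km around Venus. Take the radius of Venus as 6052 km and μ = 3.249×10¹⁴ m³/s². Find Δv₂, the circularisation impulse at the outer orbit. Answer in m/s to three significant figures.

r₁ = 6052 + 748.8 = 6800.8 km = 6.8008×10⁶ m.
r₂ = 6052 + 8071 = 14123 km = 1.4123×10⁷ m.
Transfer ellipse a_t = (r₁ + r₂)/2 = 1.046×10⁷ m.
At r₁: circular v_c1 = √(μ/r₁) = 6912 m/s; transfer-periapsis v_p = √[μ(2/r₁ − 1/a_t)] = 8031 m/s.
At r₂: circular v_c2 = √(μ/r₂) = 4796 m/s; transfer-apoapsis v_a = √[μ(2/r₂ − 1/a_t)] = 3867 m/s.
Δv₂ = v_c2 − v_a = 929.2 m/s.

Δv ≈ 929 m/s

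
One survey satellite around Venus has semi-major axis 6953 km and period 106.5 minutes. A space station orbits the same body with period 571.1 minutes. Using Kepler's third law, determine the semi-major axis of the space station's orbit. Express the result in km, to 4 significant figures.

a₂ ≈ 21300 km

Kepler's third law: a³ ∝ T², so a₂ = a₁ (T₂/T₁)^(2/3).
T₂/T₁ = 5.362, (T₂/T₁)^(2/3) = 3.064.
a₂ = 6953 × 3.064 = 21300 km.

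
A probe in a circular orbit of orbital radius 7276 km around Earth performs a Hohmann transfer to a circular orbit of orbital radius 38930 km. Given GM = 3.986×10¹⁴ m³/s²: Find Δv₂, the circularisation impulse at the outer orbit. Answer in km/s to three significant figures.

Δv ≈ 1.40 km/s

r₁ = 7276 km = 7.276×10⁶ m.
r₂ = 38930 km = 3.893×10⁷ m.
Transfer ellipse a_t = (r₁ + r₂)/2 = 2.310×10⁷ m.
At r₁: circular v_c1 = √(μ/r₁) = 7402 m/s; transfer-perigee v_p = √[μ(2/r₁ − 1/a_t)] = 9608 m/s.
At r₂: circular v_c2 = √(μ/r₂) = 3200 m/s; transfer-apogee v_a = √[μ(2/r₂ − 1/a_t)] = 1796 m/s.
Δv₂ = v_c2 − v_a = 1404 m/s.
= 1.404 km/s.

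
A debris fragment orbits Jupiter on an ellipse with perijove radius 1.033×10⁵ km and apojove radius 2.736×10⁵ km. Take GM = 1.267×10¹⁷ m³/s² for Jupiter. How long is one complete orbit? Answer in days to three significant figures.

Semi-major axis a = (r_p + r_a)/2 = (1.0330×10⁵ + 2.7360×10⁵)/2 = 1.8845×10⁵ km = 1.884×10⁸ m.
By Kepler's third law T = 2π√(a³/μ) = 2π × 7.268×10³ = 4.567×10⁴ s.
= 0.5285 days.

T ≈ 0.529 days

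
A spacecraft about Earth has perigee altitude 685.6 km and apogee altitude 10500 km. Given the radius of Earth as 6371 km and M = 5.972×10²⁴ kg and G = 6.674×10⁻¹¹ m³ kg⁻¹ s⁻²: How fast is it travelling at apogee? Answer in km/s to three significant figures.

v ≈ 3.73 km/s

μ = GM = 6.674×10⁻¹¹ × 5.972×10²⁴ = 3.986×10¹⁴ m³/s².
r_p = 6371 + 685.6 = 7056.6 km = 7.0566×10⁶ m.
r_a = 6371 + 10500 = 16871 km = 1.6871×10⁷ m.
Semi-major axis a = (r_p + r_a)/2 = 11964 km = 1.196×10⁷ m.
Vis-viva: v² = μ(2/r − 1/a) = 3.986×10¹⁴ × (1.185×10⁻⁷ − 8.359×10⁻⁸) = 1.393×10⁷ m²/s².
v = 3733 m/s = 3.733 km/s.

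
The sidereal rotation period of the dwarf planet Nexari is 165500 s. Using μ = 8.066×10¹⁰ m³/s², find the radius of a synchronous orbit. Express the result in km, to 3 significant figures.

r_sync ≈ 3830 km

A synchronous orbit has period T, so by Kepler's third law a = (μT²/4π²)^(1/3).
μT²/4π² = 8.066×10¹⁰ × (1.655×10⁵)² / 39.48 = 5.596×10¹⁹ m³.
a = 3.825×10⁶ m = 3825.0 km.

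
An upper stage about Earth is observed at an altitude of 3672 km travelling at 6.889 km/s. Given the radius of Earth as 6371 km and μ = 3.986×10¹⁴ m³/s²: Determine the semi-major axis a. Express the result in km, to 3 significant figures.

a ≈ 12500 km

r = 6371 + 3672 = 10043 km = 1.004×10⁷ m.
Specific orbital energy ε = v²/2 − μ/r = (6889)²/2 − 3.986×10¹⁴/1.004×10⁷ = -1.596×10⁷ J/kg.
Since ε = −μ/(2a), a = −μ/(2ε) = 1.249×10⁷ m = 12487 km.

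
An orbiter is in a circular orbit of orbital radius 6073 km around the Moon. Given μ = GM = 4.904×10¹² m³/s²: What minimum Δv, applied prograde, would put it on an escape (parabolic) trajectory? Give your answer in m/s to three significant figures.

Δv ≈ 372 m/s

r = 6073 km = 6.073×10⁶ m.
Circular speed v_c = √(μ/r) = 898.6 m/s.
Escape speed v_esc = √(2μ/r) = √2 × v_c = 1271 m/s.
Δv = v_esc − v_c = 372.2 m/s.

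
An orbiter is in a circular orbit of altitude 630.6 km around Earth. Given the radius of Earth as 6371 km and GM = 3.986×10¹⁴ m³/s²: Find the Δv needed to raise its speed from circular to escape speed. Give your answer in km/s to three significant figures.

Δv ≈ 3.13 km/s

r = 6371 + 630.6 = 7001.6 km = 7.0016×10⁶ m.
Circular speed v_c = √(μ/r) = 7545 m/s.
Escape speed v_esc = √(2μ/r) = √2 × v_c = 10670 m/s.
Δv = v_esc − v_c = 3125 m/s = 3.125 km/s.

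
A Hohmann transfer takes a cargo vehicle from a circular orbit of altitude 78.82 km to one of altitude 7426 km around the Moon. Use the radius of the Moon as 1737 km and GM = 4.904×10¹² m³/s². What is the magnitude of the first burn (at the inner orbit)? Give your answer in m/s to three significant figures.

r₁ = 1737 + 78.82 = 1815.8 km = 1.8158×10⁶ m.
r₂ = 1737 + 7426 = 9163.0 km = 9.1630×10⁶ m.
Transfer ellipse a_t = (r₁ + r₂)/2 = 5.489×10⁶ m.
At r₁: circular v_c1 = √(μ/r₁) = 1643 m/s; transfer-perilune v_p = √[μ(2/r₁ − 1/a_t)] = 2123 m/s.
Δv₁ = v_p − v_c1 = 479.8 m/s.

Δv ≈ 480 m/s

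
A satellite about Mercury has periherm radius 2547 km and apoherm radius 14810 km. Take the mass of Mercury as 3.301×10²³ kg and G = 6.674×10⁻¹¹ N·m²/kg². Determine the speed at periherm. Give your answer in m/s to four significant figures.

μ = GM = 6.674×10⁻¹¹ × 3.301×10²³ = 2.203×10¹³ m³/s².
Semi-major axis a = (r_p + r_a)/2 = 8678.5 km = 8.678×10⁶ m.
Vis-viva: v² = μ(2/r − 1/a) = 2.203×10¹³ × (7.852×10⁻⁷ − 1.152×10⁻⁷) = 1.476×10⁷ m²/s².
v = 3842 m/s.

v ≈ 3842 m/s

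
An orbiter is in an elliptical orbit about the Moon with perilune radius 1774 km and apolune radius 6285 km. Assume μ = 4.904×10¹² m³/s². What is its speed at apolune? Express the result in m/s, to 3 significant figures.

Semi-major axis a = (r_p + r_a)/2 = 4029.5 km = 4.030×10⁶ m.
Vis-viva: v² = μ(2/r − 1/a) = 4.904×10¹² × (3.182×10⁻⁷ − 2.482×10⁻⁷) = 3.435×10⁵ m²/s².
v = 586.1 m/s.

v ≈ 586 m/s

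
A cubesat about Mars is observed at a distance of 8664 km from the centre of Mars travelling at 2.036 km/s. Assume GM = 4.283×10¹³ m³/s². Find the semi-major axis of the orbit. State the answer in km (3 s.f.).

a ≈ 7460 km

r = 8.664×10⁶ m.
Vis-viva rearranged: 1/a = 2/r − v²/μ = 2.308×10⁻⁷ − 9.678×10⁻⁸ = 1.341×10⁻⁷ m⁻¹.
a = 7.460×10⁶ m = 7459.6 km.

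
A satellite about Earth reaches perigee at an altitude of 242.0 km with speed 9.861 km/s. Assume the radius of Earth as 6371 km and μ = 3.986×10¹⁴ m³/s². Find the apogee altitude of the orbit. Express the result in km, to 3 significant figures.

apogee altitude ≈ 21200 km

r_p = 6371 + 242.0 = 6613.0 km = 6.613×10⁶ m.
Specific energy ε = v²/2 − μ/r = -1.166×10⁷ J/kg, so a = −μ/(2ε) = 1.710×10⁷ m.
The apsides satisfy r_p + r_a = 2a, so the apogee radius is 2a − r_p = 2.759×10⁷ m = 27585 km.
Apogee altitude = 27585 − 6371 = 21214 km.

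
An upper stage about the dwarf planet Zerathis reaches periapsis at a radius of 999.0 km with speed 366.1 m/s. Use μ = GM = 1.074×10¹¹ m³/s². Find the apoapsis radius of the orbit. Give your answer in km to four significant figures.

r_p = 9.990×10⁵ m.
Specific energy ε = v²/2 − μ/r = -4.049×10⁴ J/kg, so a = −μ/(2ε) = 1.326×10⁶ m.
The apsides satisfy r_p + r_a = 2a, so the apoapsis radius is 2a − r_p = 1.653×10⁶ m = 1653.3 km.

apoapsis radius ≈ 1653 km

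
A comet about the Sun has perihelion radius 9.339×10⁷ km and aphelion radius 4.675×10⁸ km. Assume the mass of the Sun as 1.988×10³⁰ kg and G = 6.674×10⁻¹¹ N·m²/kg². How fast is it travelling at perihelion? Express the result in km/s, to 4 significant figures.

μ = GM = 6.674×10⁻¹¹ × 1.988×10³⁰ = 1.327×10²⁰ m³/s².
Semi-major axis a = (r_p + r_a)/2 = 2.8044×10⁸ km = 2.804×10¹¹ m.
Vis-viva: v² = μ(2/r − 1/a) = 1.327×10²⁰ × (2.142×10⁻¹¹ − 3.566×10⁻¹²) = 2.368×10⁹ m²/s².
v = 48670 m/s = 48.67 km/s.

v ≈ 48.67 km/s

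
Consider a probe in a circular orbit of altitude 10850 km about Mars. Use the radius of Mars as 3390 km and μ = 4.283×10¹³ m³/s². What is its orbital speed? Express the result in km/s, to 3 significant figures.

v ≈ 1.73 km/s

r = 3390 + 10850 = 14240 km = 1.4240×10⁷ m.
For a circular orbit v = √(μ/r) = √(4.283×10¹³ / 1.424×10⁷) = √(3.008×10⁶) = 1734 m/s.
That is 1.734 km/s.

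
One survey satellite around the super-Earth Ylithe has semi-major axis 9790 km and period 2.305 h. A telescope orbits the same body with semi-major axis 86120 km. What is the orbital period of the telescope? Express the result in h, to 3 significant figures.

T₂ ≈ 60.1 h

Kepler's third law: T² ∝ a³, so T₂ = T₁ (a₂/a₁)^(3/2).
a₂/a₁ = 8.797, (a₂/a₁)^(3/2) = 26.09.
T₂ = 2.305 × 26.09 = 60.14 h.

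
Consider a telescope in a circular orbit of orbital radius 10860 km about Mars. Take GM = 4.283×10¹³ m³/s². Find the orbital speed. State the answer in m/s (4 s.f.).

v ≈ 1986 m/s

r = 10860 km = 1.086×10⁷ m.
For a circular orbit v = √(μ/r) = √(4.283×10¹³ / 1.086×10⁷) = √(3.944×10⁶) = 1986 m/s.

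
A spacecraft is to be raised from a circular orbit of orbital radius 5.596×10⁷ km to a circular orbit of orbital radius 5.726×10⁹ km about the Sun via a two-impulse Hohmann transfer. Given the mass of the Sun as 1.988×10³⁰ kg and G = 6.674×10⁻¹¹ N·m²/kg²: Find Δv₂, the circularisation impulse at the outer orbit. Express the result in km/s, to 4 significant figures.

Δv ≈ 4.144 km/s

μ = GM = 6.674×10⁻¹¹ × 1.988×10³⁰ = 1.327×10²⁰ m³/s².
r₁ = 5.596×10⁷ km = 5.596×10¹⁰ m.
r₂ = 5.726×10⁹ km = 5.726×10¹² m.
Transfer ellipse a_t = (r₁ + r₂)/2 = 2.891×10¹² m.
At r₁: circular v_c1 = √(μ/r₁) = 48690 m/s; transfer-perihelion v_p = √[μ(2/r₁ − 1/a_t)] = 68530 m/s.
At r₂: circular v_c2 = √(μ/r₂) = 4814 m/s; transfer-aphelion v_a = √[μ(2/r₂ − 1/a_t)] = 669.7 m/s.
Δv₂ = v_c2 − v_a = 4144 m/s.
= 4.144 km/s.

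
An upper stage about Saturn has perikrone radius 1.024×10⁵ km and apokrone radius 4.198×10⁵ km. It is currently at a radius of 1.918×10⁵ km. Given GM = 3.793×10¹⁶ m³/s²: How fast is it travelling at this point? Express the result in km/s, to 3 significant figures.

v ≈ 15.8 km/s

Semi-major axis a = (r_p + r_a)/2 = 2.6110×10⁵ km = 2.611×10⁸ m.
Vis-viva: v² = μ(2/r − 1/a) = 3.793×10¹⁶ × (1.043×10⁻⁸ − 3.830×10⁻⁹) = 2.502×10⁸ m²/s².
v = 15820 m/s = 15.82 km/s.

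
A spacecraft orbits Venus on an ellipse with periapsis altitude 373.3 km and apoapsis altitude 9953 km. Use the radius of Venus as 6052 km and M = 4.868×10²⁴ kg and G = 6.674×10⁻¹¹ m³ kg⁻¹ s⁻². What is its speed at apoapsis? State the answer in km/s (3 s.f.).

v ≈ 3.41 km/s

μ = GM = 6.674×10⁻¹¹ × 4.868×10²⁴ = 3.249×10¹⁴ m³/s².
r_p = 6052 + 373.3 = 6425.3 km = 6.4253×10⁶ m.
r_a = 6052 + 9953 = 16005 km = 1.6005×10⁷ m.
Semi-major axis a = (r_p + r_a)/2 = 11215 km = 1.122×10⁷ m.
Vis-viva: v² = μ(2/r − 1/a) = 3.249×10¹⁴ × (1.250×10⁻⁷ − 8.917×10⁻⁸) = 1.163×10⁷ m²/s².
v = 3410 m/s = 3.410 km/s.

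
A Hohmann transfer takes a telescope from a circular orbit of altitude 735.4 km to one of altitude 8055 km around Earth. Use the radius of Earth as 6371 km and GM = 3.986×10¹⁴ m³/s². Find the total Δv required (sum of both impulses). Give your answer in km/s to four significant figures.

r₁ = 6371 + 735.4 = 7106.4 km = 7.1064×10⁶ m.
r₂ = 6371 + 8055 = 14426 km = 1.4426×10⁷ m.
Transfer ellipse a_t = (r₁ + r₂)/2 = 1.077×10⁷ m.
At r₁: circular v_c1 = √(μ/r₁) = 7489 m/s; transfer-perigee v_p = √[μ(2/r₁ − 1/a_t)] = 8669 m/s.
Δv₁ = v_p − v_c1 = 1180 m/s.
At r₂: circular v_c2 = √(μ/r₂) = 5256 m/s; transfer-apogee v_a = √[μ(2/r₂ − 1/a_t)] = 4271 m/s.
Δv₂ = v_c2 − v_a = 985.9 m/s.
Total Δv = Δv₁ + Δv₂ = 2166 m/s = 2.166 km/s.

Δv_total ≈ 2.166 km/s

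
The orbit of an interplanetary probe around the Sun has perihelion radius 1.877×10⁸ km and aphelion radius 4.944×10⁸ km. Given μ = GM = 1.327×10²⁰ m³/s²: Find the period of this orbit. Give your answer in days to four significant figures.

T ≈ 1257 days

Semi-major axis a = (r_p + r_a)/2 = (1.8770×10⁸ + 4.9440×10⁸)/2 = 3.4105×10⁸ km = 3.410×10¹¹ m.
By Kepler's third law T = 2π√(a³/μ) = 2π × 1.729×10⁷ = 1.086×10⁸ s.
= 1257 days.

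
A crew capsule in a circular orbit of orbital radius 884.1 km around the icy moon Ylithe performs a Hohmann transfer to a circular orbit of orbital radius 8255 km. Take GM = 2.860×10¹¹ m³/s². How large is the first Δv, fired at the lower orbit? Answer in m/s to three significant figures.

Δv ≈ 196 m/s

r₁ = 884.1 km = 8.841×10⁵ m.
r₂ = 8255 km = 8.255×10⁶ m.
Transfer ellipse a_t = (r₁ + r₂)/2 = 4.570×10⁶ m.
At r₁: circular v_c1 = √(μ/r₁) = 568.8 m/s; transfer-periapsis v_p = √[μ(2/r₁ − 1/a_t)] = 764.5 m/s.
Δv₁ = v_p − v_c1 = 195.7 m/s.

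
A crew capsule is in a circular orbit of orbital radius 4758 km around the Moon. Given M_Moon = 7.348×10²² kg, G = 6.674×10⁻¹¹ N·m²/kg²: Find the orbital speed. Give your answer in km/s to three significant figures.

v ≈ 1.02 km/s

μ = GM = 6.674×10⁻¹¹ × 7.348×10²² = 4.904×10¹² m³/s².
r = 4758 km = 4.758×10⁶ m.
For a circular orbit v = √(μ/r) = √(4.904×10¹² / 4.758×10⁶) = √(1.031×10⁶) = 1015 m/s.
That is 1.015 km/s.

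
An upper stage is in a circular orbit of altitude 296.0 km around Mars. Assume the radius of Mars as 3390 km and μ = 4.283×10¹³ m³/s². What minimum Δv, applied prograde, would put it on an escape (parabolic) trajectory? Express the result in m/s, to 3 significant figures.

Δv ≈ 1410 m/s

r = 3390 + 296.0 = 3686.0 km = 3.6860×10⁶ m.
Circular speed v_c = √(μ/r) = 3409 m/s.
Escape speed v_esc = √(2μ/r) = √2 × v_c = 4821 m/s.
Δv = v_esc − v_c = 1412 m/s.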